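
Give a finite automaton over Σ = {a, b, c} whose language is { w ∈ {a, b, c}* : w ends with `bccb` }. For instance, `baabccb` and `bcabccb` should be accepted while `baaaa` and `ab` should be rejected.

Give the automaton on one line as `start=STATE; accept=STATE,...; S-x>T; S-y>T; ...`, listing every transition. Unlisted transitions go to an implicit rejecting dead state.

Let each state record the length of the longest suffix of the input read so far that is also a prefix of `bccb`. q1 means the last symbol is `b`; q2 means the last 2 symbols are `bc`; q3 means the last 3 symbols are `bcc`; q4 means the last 4 symbols are `bccb`. Accept only at q4, where the string currently ends in `bccb`.
A 5-state machine:
        a   b   c  
>  q0   q0  q1  q0 
   q1   q0  q1  q2 
   q2   q0  q1  q3 
   q3   q0  q4  q0 
 * q4   q0  q1  q2 
(> = start, * = accepting)

start=q0; accept=q4; q0-a>q0; q0-b>q1; q0-c>q0; q1-a>q0; q1-b>q1; q1-c>q2; q2-a>q0; q2-b>q1; q2-c>q3; q3-a>q0; q3-b>q4; q3-c>q0; q4-a>q0; q4-b>q1; q4-c>q2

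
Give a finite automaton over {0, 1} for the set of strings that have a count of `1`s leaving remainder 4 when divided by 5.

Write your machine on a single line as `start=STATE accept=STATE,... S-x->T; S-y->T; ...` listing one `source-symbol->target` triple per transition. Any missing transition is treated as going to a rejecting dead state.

start=q0; accept=q4; q0-0->q0; q0-1->q1; q1-0->q1; q1-1->q2; q2-0->q2; q2-1->q3; q3-0->q3; q3-1->q4; q4-0->q4; q4-1->q0

The only thing that matters is how many `1`s have appeared, reduced mod 5. Use one state per residue: q0 for 0, …, q4 for 4. Reading `1` moves to the next residue; anything else stays put. q4 is accepting.
5 states suffice.
        0   1  
>  q0   q0  q1 
   q1   q1  q2 
   q2   q2  q3 
   q3   q3  q4 
 * q4   q4  q0 
(> = start, * = accepting)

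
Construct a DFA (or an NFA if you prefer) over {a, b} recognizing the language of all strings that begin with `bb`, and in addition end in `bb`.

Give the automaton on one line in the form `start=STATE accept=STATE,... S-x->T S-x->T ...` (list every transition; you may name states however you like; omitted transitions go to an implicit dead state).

start=S0 accept=S3 S0-a->S1 S0-b->S2 S1-a->S1 S1-b->S1 S2-a->S1 S2-b->S3 S3-a->S4 S3-b->S3 S4-a->S4 S4-b->S5 S5-a->S4 S5-b->S3

Build one automaton per condition and run them in lockstep. The first has 4 states tracking whether the input so far still matches the prefix `bb`; the second has 3 states tracking how much of the suffix `bb` has currently been matched. A product state is a pair (one from each), accepting exactly when both do. After merging equivalent states the machine shrinks.
        a   b  
>  S0   S1  S2 
   S1   S1  S1 
   S2   S1  S3 
 * S3   S4  S3 
   S4   S4  S5 
   S5   S4  S3 
(> = start, * = accepting)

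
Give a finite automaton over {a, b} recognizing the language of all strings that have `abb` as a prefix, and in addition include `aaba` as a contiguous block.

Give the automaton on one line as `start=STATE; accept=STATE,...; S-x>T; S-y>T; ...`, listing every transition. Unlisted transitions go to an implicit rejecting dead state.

Run two small machines in parallel and take their product. One (5 states) tracks whether the input so far still matches the prefix `abb`; the other (5 states) tracks whether and how much of `aaba` has been seen. Each combined state is a pair, one component from each; accept when both components accept. Equivalent product states are then merged.
9 states suffice.
        a   b  
>  S0   S1  S2 
   S1   S2  S3 
   S2   S2  S2 
   S3   S2  S4 
   S4   S5  S4 
   S5   S6  S4 
   S6   S6  S7 
   S7   S8  S4 
 * S8   S8  S8 
(> = start, * = accepting)

start=S0; accept=S8; S0-a>S1; S0-b>S2; S1-a>S2; S1-b>S3; S2-a>S2; S2-b>S2; S3-a>S2; S3-b>S4; S4-a>S5; S4-b>S4; S5-a>S6; S5-b>S4; S6-a>S6; S6-b>S7; S7-a>S8; S7-b>S4; S8-a>S8; S8-b>S8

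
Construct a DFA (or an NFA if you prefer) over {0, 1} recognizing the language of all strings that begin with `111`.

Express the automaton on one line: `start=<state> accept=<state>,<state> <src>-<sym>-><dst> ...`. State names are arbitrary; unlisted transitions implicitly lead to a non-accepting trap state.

Check the first 3 symbols one by one: S0 through S2 record how many have matched `111` so far; any wrong symbol goes to the dead state S4. After all 3 match we enter the accepting sink S3.
5 states suffice.
        0   1  
>  S0   S4  S1 
   S1   S4  S2 
   S2   S4  S3 
 * S3   S3  S3 
   S4   S4  S4 
(> = start, * = accepting)

start=S0 accept=S3 S0-0->S4 S0-1->S1 S1-0->S4 S1-1->S2 S2-0->S4 S2-1->S3 S3-0->S3 S3-1->S3 S4-0->S4 S4-1->S4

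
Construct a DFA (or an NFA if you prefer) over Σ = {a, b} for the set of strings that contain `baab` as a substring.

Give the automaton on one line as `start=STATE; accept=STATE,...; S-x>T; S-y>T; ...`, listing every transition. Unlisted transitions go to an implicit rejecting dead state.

States q0..q3 record the length of the longest prefix of `baab` that matches the current input suffix. Reaching q4 means `baab` has been seen, and we stay there forever. Accept from q4.
5 states suffice.
        a   b  
>  q0   q0  q1 
   q1   q2  q1 
   q2   q3  q1 
   q3   q0  q4 
 * q4   q4  q4 
(> = start, * = accepting)

start=q0; accept=q4; q0-a>q0; q0-b>q1; q1-a>q2; q1-b>q1; q2-a>q3; q2-b>q1; q3-a>q0; q3-b>q4; q4-a>q4; q4-b>q4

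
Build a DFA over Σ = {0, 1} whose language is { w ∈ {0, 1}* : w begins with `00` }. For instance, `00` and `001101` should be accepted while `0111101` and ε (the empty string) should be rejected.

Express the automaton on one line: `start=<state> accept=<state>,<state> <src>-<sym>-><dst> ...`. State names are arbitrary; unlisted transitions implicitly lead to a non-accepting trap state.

Walk along `00` while the input agrees: from q0 take `0` to q1, and so on. Any deviation drops to the rejecting sink q3. Once q2 is reached the prefix is confirmed and every continuation is accepted.
        0   1  
>  q0   q1  q3 
   q1   q2  q3 
 * q2   q2  q2 
   q3   q3  q3 
(> = start, * = accepting)

start=q0 accept=q2 q0-0->q1 q0-1->q3 q1-0->q2 q1-1->q3 q2-0->q2 q2-1->q2 q3-0->q3 q3-1->q3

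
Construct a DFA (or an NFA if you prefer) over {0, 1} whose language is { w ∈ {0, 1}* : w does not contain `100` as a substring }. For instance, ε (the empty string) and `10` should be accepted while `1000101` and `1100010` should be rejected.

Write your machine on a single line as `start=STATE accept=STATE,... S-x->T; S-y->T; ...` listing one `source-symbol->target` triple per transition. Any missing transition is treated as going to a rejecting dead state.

start=S0; accept=S0,S1,S2; S0-0->S0; S0-1->S1; S1-0->S2; S1-1->S1; S2-0->S3; S2-1->S1; S3-0->S3; S3-1->S3

This is the complement of 'contains `100`'. Use the same substring-matching states — S0 through S3 holding how much of `100` has just been matched — but flip the accepting set: everything except the trap S3 accepts.
A 4-state machine:
        0   1  
>* S0   S0  S1 
 * S1   S2  S1 
 * S2   S3  S1 
   S3   S3  S3 
(> = start, * = accepting)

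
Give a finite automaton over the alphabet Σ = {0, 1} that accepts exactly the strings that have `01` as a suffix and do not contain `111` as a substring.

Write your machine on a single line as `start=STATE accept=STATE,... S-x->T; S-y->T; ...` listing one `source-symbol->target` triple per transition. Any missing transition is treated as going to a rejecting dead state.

Build one automaton per condition and run them in lockstep. One (3 states) tracks how much of the suffix `01` has currently been matched; the other (4 states) tracks partial matches of the forbidden pattern `111`. Each combined state is a pair, one component from each; accept when both components accept. After merging equivalent states the machine shrinks.
A 6-state machine:
       0  1 
>  A   B  C 
   B   B  D 
   C   B  E 
 * D   B  E 
   E   B  F 
   F   F  F 
(> = start, * = accepting)

start=A; accept=D; A-0->B; A-1->C; B-0->B; B-1->D; C-0->B; C-1->E; D-0->B; D-1->E; E-0->B; E-1->F; F-0->F; F-1->F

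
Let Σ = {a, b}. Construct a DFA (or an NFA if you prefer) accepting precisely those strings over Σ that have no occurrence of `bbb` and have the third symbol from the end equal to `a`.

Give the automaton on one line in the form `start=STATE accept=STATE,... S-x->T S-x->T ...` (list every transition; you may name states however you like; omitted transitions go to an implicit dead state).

Handle the two conditions separately and then intersect. One (4 states) tracks partial matches of the forbidden pattern `bbb`; the other (15 states) tracks the last 3 symbols read. Each combined state is a pair, one component from each; accept when both components accept. Equivalent product states are then merged.
          a    b  
>  q0     q1   q2 
   q1     q3   q4 
   q2     q1   q5 
   q3     q6   q7 
   q4     q8   q9 
   q5     q1  q10 
 * q6     q6   q7 
 * q7     q8   q9 
 * q8     q3   q4 
 * q9     q1  q10 
   q10   q10  q10 
(> = start, * = accepting)

start=q0 accept=q6,q7,q8,q9 q0-a->q1 q0-b->q2 q1-a->q3 q1-b->q4 q2-a->q1 q2-b->q5 q3-a->q6 q3-b->q7 q4-a->q8 q4-b->q9 q5-a->q1 q5-b->q10 q6-a->q6 q6-b->q7 q7-a->q8 q7-b->q9 q8-a->q3 q8-b->q4 q9-a->q1 q9-b->q10 q10-a->q10 q10-b->q10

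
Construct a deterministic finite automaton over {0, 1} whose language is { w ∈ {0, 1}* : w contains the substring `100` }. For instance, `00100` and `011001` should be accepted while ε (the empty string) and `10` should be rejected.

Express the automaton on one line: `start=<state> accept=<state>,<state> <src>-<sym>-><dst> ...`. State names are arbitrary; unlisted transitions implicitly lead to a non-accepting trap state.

States S0..S2 record the length of the longest prefix of `100` that matches the current input suffix. Reaching S3 means `100` has been seen, and we stay there forever. Accept from S3.
4 states suffice.
        0   1  
>  S0   S0  S1 
   S1   S2  S1 
   S2   S3  S1 
 * S3   S3  S3 
(> = start, * = accepting)

start=S0 accept=S3 S0-0->S0 S0-1->S1 S1-0->S2 S1-1->S1 S2-0->S3 S2-1->S1 S3-0->S3 S3-1->S3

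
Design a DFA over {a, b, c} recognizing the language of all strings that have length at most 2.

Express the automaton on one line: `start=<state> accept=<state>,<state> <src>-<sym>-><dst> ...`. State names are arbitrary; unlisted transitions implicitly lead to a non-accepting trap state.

We only need to distinguish lengths 0, 1, …, 2, and '>2'. Chain S0 → S1 → S2 → S3 on every symbol, with S3 looping. Accepting states: {S0, S1, S2}.
        a   b   c  
>* S0   S1  S1  S1 
 * S1   S2  S2  S2 
 * S2   S3  S3  S3 
   S3   S3  S3  S3 
(> = start, * = accepting)

start=S0 accept=S0,S1,S2 S0-a->S1 S0-b->S1 S0-c->S1 S1-a->S2 S1-b->S2 S1-c->S2 S2-a->S3 S2-b->S3 S2-c->S3 S3-a->S3 S3-b->S3 S3-c->S3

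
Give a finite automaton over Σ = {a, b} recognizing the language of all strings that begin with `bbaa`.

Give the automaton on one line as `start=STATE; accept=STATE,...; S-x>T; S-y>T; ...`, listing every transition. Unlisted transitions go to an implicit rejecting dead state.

Walk along `bbaa` while the input agrees: from q0 take `b` to q1, and so on. Any deviation drops to the rejecting sink q5. Once q4 is reached the prefix is confirmed and every continuation is accepted.
With 6 states:
        a   b  
>  q0   q5  q1 
   q1   q5  q2 
   q2   q3  q5 
   q3   q4  q5 
 * q4   q4  q4 
   q5   q5  q5 
(> = start, * = accepting)

start=q0; accept=q4; q0-a>q5; q0-b>q1; q1-a>q5; q1-b>q2; q2-a>q3; q2-b>q5; q3-a>q4; q3-b>q5; q4-a>q4; q4-b>q4; q5-a>q5; q5-b>q5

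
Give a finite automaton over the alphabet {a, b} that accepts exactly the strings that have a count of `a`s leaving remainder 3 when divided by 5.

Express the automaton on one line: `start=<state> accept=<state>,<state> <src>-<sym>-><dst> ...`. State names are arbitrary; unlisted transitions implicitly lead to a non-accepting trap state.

start=s0 accept=s3 s0-a->s1 s0-b->s0 s1-a->s2 s1-b->s1 s2-a->s3 s2-b->s2 s3-a->s4 s3-b->s3 s4-a->s0 s4-b->s4

Keep the running count of `a`s modulo 5: each `a` advances along the cycle s0 → s1 → s2 → s3 → s4 → s0 while other symbols loop. Accept at s3.
5 states suffice.
        a   b  
>  s0   s1  s0 
   s1   s2  s1 
   s2   s3  s2 
 * s3   s4  s3 
   s4   s0  s4 
(> = start, * = accepting)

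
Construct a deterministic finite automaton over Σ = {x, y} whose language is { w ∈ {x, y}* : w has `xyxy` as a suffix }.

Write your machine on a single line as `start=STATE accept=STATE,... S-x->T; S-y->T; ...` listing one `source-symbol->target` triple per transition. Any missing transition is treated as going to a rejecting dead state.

Remember how much of `xyxy` the current input suffix matches. State S0 means no match yet; S1 means the last symbol is `x`; S2 means the last 2 symbols are `xy`; S3 means the last 3 symbols are `xyx`; S4 means the last 4 symbols are `xyxy`. Only S4 accepts. On a mismatch, fall back to the longest proper suffix that is still a prefix of `xyxy`.
        x   y  
>  S0   S1  S0 
   S1   S1  S2 
   S2   S3  S0 
   S3   S1  S4 
 * S4   S3  S0 
(> = start, * = accepting)

start=S0; accept=S4; S0-x->S1; S0-y->S0; S1-x->S1; S1-y->S2; S2-x->S3; S2-y->S0; S3-x->S1; S3-y->S4; S4-x->S3; S4-y->S0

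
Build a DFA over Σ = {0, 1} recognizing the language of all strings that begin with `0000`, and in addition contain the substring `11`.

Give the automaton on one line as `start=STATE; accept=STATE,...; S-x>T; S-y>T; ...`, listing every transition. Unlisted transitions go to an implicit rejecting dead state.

Run two small machines in parallel and take their product. One (6 states) tracks whether the input so far still matches the prefix `0000`; the other (3 states) tracks whether and how much of `11` has been seen. Each combined state is a pair, one component from each; accept when both components accept. Equivalent product states are then merged.
An 8-state machine:
        0   1  
>  s0   s1  s2 
   s1   s3  s2 
   s2   s2  s2 
   s3   s4  s2 
   s4   s5  s2 
   s5   s5  s6 
   s6   s5  s7 
 * s7   s7  s7 
(> = start, * = accepting)

start=s0; accept=s7; s0-0>s1; s0-1>s2; s1-0>s3; s1-1>s2; s2-0>s2; s2-1>s2; s3-0>s4; s3-1>s2; s4-0>s5; s4-1>s2; s5-0>s5; s5-1>s6; s6-0>s5; s6-1>s7; s7-0>s7; s7-1>s7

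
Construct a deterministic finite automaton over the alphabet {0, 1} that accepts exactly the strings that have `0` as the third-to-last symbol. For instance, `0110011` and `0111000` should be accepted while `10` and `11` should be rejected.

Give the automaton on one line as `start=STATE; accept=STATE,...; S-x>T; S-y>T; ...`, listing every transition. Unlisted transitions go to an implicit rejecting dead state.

start=s0; accept=s7,s8,s9,s10; s0-0>s1; s0-1>s2; s1-0>s3; s1-1>s4; s2-0>s5; s2-1>s6; s3-0>s7; s3-1>s8; s4-0>s9; s4-1>s10; s5-0>s11; s5-1>s12; s6-0>s13; s6-1>s14; s7-0>s7; s7-1>s8; s8-0>s9; s8-1>s10; s9-0>s11; s9-1>s12; s10-0>s13; s10-1>s14; s11-0>s7; s11-1>s8; s12-0>s9; s12-1>s10; s13-0>s11; s13-1>s12; s14-0>s13; s14-1>s14

A DFA must remember the last 3 symbols (since which symbol is third-to-last isn't known until the input ends). Use one state per possible window of the last ≤3 symbols; accept from those whose window starts with `0`.
15 states suffice.
          0    1  
>  s0     s1   s2 
   s1     s3   s4 
   s2     s5   s6 
   s3     s7   s8 
   s4     s9  s10 
   s5    s11  s12 
   s6    s13  s14 
 * s7     s7   s8 
 * s8     s9  s10 
 * s9    s11  s12 
 * s10   s13  s14 
   s11    s7   s8 
   s12    s9  s10 
   s13   s11  s12 
   s14   s13  s14 
(> = start, * = accepting)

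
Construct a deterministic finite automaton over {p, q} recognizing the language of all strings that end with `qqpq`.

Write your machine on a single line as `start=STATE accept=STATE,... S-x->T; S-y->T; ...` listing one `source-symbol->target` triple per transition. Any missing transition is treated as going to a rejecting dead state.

start=s0; accept=s4; s0-p->s0; s0-q->s1; s1-p->s0; s1-q->s2; s2-p->s3; s2-q->s2; s3-p->s0; s3-q->s4; s4-p->s0; s4-q->s2

Let each state record the length of the longest suffix of the input read so far that is also a prefix of `qqpq`. s1 means the last symbol is `q`; s2 means the last 2 symbols are `qq`; s3 means the last 3 symbols are `qqp`; s4 means the last 4 symbols are `qqpq`. Accept only at s4, where the string currently ends in `qqpq`.
With 5 states:
        p   q  
>  s0   s0  s1 
   s1   s0  s2 
   s2   s3  s2 
   s3   s0  s4 
 * s4   s0  s2 
(> = start, * = accepting)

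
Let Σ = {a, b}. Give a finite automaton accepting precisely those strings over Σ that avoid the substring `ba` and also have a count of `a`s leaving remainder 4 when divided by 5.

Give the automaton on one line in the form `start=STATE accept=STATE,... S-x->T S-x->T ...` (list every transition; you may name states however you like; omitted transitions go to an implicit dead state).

start=S0 accept=S5,S6 S0-a->S1 S0-b->S2 S1-a->S3 S1-b->S2 S2-a->S2 S2-b->S2 S3-a->S4 S3-b->S2 S4-a->S5 S4-b->S2 S5-a->S0 S5-b->S6 S6-a->S2 S6-b->S6

Run two small machines in parallel and take their product. The first has 3 states tracking partial matches of the forbidden pattern `ba`; the second has 5 states tracking the count of `a`s modulo 5. A product state is a pair (one from each), accepting exactly when both do. After merging equivalent states the machine shrinks.
7 states suffice.
        a   b  
>  S0   S1  S2 
   S1   S3  S2 
   S2   S2  S2 
   S3   S4  S2 
   S4   S5  S2 
 * S5   S0  S6 
 * S6   S2  S6 
(> = start, * = accepting)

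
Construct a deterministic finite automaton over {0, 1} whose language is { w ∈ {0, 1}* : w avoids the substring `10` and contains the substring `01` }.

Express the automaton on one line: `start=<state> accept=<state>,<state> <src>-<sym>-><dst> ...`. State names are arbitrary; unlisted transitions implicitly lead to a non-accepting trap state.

start=q0 accept=q3 q0-0->q1 q0-1->q2 q1-0->q1 q1-1->q3 q2-0->q4 q2-1->q2 q3-0->q5 q3-1->q3 q4-0->q4 q4-1->q5 q5-0->q5 q5-1->q5

Handle the two conditions separately and then intersect. One (3 states) tracks partial matches of the forbidden pattern `10`; the other (3 states) tracks whether and how much of `01` has been seen. Each combined state is a pair, one component from each; accept when both components accept.
        0   1  
>  q0   q1  q2 
   q1   q1  q3 
   q2   q4  q2 
 * q3   q5  q3 
   q4   q4  q5 
   q5   q5  q5 
(> = start, * = accepting)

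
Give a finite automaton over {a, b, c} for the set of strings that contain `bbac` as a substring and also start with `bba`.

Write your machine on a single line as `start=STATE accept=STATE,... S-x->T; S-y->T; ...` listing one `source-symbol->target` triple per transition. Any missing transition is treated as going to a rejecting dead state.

Run two small machines in parallel and take their product. The first has 5 states tracking whether and how much of `bbac` has been seen; the second has 5 states tracking whether the input so far still matches the prefix `bba`. A product state is a pair (one from each), accepting exactly when both do. Minimizing collapses redundant product states.
        a   b   c  
>  S0   S1  S2  S1 
   S1   S1  S1  S1 
   S2   S1  S3  S1 
   S3   S4  S1  S1 
   S4   S5  S6  S7 
   S5   S5  S6  S5 
   S6   S5  S8  S5 
 * S7   S7  S7  S7 
   S8   S4  S8  S5 
(> = start, * = accepting)

start=S0; accept=S7; S0-a->S1; S0-b->S2; S0-c->S1; S1-a->S1; S1-b->S1; S1-c->S1; S2-a->S1; S2-b->S3; S2-c->S1; S3-a->S4; S3-b->S1; S3-c->S1; S4-a->S5; S4-b->S6; S4-c->S7; S5-a->S5; S5-b->S6; S5-c->S5; S6-a->S5; S6-b->S8; S6-c->S5; S7-a->S7; S7-b->S7; S7-c->S7; S8-a->S4; S8-b->S8; S8-c->S5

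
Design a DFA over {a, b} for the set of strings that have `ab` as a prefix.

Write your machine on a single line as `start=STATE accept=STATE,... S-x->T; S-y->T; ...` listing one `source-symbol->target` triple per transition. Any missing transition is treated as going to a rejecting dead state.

Check the first 2 symbols one by one: s0 through s1 record how many have matched `ab` so far; any wrong symbol goes to the dead state s3. After all 2 match we enter the accepting sink s2.
        a   b  
>  s0   s1  s3 
   s1   s3  s2 
 * s2   s2  s2 
   s3   s3  s3 
(> = start, * = accepting)

start=s0; accept=s2; s0-a->s1; s0-b->s3; s1-a->s3; s1-b->s2; s2-a->s2; s2-b->s2; s3-a->s3; s3-b->s3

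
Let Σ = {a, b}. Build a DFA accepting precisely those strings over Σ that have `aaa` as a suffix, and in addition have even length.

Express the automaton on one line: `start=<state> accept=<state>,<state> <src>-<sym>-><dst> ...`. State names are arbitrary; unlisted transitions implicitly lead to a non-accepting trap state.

Handle the two conditions separately and then intersect. The first has 4 states tracking how much of the suffix `aaa` has currently been matched; the second has 2 states tracking the input length modulo 2. A product state is a pair (one from each), accepting exactly when both do. Minimizing collapses redundant product states.
        a   b  
>  q0   q1  q1 
   q1   q2  q0 
   q2   q3  q1 
   q3   q4  q0 
 * q4   q3  q1 
(> = start, * = accepting)

start=q0 accept=q4 q0-a->q1 q0-b->q1 q1-a->q2 q1-b->q0 q2-a->q3 q2-b->q1 q3-a->q4 q3-b->q0 q4-a->q3 q4-b->q1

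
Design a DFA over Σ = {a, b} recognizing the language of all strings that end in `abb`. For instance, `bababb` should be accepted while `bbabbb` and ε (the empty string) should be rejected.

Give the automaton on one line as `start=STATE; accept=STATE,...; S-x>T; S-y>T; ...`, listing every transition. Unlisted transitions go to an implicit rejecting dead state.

Remember how much of `abb` the current input suffix matches. State q0 means no match yet; q1 means the last symbol is `a`; q2 means the last 2 symbols are `ab`; q3 means the last 3 symbols are `abb`. Only q3 accepts. On a mismatch, fall back to the longest proper suffix that is still a prefix of `abb`.
With 4 states:
        a   b  
>  q0   q1  q0 
   q1   q1  q2 
   q2   q1  q3 
 * q3   q1  q0 
(> = start, * = accepting)

start=q0; accept=q3; q0-a>q1; q0-b>q0; q1-a>q1; q1-b>q2; q2-a>q1; q2-b>q3; q3-a>q1; q3-b>q0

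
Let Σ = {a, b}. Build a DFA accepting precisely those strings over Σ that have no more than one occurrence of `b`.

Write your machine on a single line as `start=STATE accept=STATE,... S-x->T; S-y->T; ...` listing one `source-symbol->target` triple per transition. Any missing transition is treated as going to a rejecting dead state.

Only the number of `b`s matters, and only up to 2. Make a chain q0 → q1 → q2 advanced by each `b` (with q2 absorbing); every other symbol self-loops. The accepting set is {q0, q1}.
3 states suffice.
        a   b  
>* q0   q0  q1 
 * q1   q1  q2 
   q2   q2  q2 
(> = start, * = accepting)

start=q0; accept=q0,q1; q0-a->q0; q0-b->q1; q1-a->q1; q1-b->q2; q2-a->q2; q2-b->q2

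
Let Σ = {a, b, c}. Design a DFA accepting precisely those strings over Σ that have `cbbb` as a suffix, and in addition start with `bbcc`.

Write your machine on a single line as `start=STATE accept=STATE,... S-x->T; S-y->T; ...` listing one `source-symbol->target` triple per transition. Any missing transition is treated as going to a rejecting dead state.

Handle the two conditions separately and then intersect. The first has 5 states tracking how much of the suffix `cbbb` has currently been matched; the second has 6 states tracking whether the input so far still matches the prefix `bbcc`. A product state is a pair (one from each), accepting exactly when both do. Equivalent product states are then merged.
10 states suffice.
        a   b   c  
>  s0   s1  s2  s1 
   s1   s1  s1  s1 
   s2   s1  s3  s1 
   s3   s1  s1  s4 
   s4   s1  s1  s5 
   s5   s6  s7  s5 
   s6   s6  s6  s5 
   s7   s6  s8  s5 
   s8   s6  s9  s5 
 * s9   s6  s6  s5 
(> = start, * = accepting)

start=s0; accept=s9; s0-a->s1; s0-b->s2; s0-c->s1; s1-a->s1; s1-b->s1; s1-c->s1; s2-a->s1; s2-b->s3; s2-c->s1; s3-a->s1; s3-b->s1; s3-c->s4; s4-a->s1; s4-b->s1; s4-c->s5; s5-a->s6; s5-b->s7; s5-c->s5; s6-a->s6; s6-b->s6; s6-c->s5; s7-a->s6; s7-b->s8; s7-c->s5; s8-a->s6; s8-b->s9; s8-c->s5; s9-a->s6; s9-b->s6; s9-c->s5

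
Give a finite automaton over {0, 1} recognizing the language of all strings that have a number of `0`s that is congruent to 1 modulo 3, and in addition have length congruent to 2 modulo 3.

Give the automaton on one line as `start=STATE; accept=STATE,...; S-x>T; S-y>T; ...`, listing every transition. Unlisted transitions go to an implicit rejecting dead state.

Handle the two conditions separately and then intersect. The first has 3 states tracking the count of `0`s modulo 3; the second has 3 states tracking the input length modulo 3. A product state is a pair (one from each), accepting exactly when both do.
9 states suffice.
        0   1  
>  q0   q1  q2 
   q1   q3  q4 
   q2   q4  q5 
   q3   q0  q6 
 * q4   q6  q7 
   q5   q7  q0 
   q6   q2  q8 
   q7   q8  q1 
   q8   q5  q3 
(> = start, * = accepting)

start=q0; accept=q4; q0-0>q1; q0-1>q2; q1-0>q3; q1-1>q4; q2-0>q4; q2-1>q5; q3-0>q0; q3-1>q6; q4-0>q6; q4-1>q7; q5-0>q7; q5-1>q0; q6-0>q2; q6-1>q8; q7-0>q8; q7-1>q1; q8-0>q5; q8-1>q3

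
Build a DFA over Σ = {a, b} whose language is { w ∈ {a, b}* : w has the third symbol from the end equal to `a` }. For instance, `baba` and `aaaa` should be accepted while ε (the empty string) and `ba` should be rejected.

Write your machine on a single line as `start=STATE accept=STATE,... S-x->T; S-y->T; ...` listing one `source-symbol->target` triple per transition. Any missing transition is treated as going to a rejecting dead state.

A DFA must remember the last 3 symbols (since which symbol is third-to-last isn't known until the input ends). Use one state per possible window of the last ≤3 symbols; accept from those whose window starts with `a`.
With 15 states:
          a    b  
>  S0     S1   S2 
   S1     S3   S4 
   S2     S5   S6 
   S3     S7   S8 
   S4     S9  S10 
   S5    S11  S12 
   S6    S13  S14 
 * S7     S7   S8 
 * S8     S9  S10 
 * S9    S11  S12 
 * S10   S13  S14 
   S11    S7   S8 
   S12    S9  S10 
   S13   S11  S12 
   S14   S13  S14 
(> = start, * = accepting)

start=S0; accept=S7,S8,S9,S10; S0-a->S1; S0-b->S2; S1-a->S3; S1-b->S4; S2-a->S5; S2-b->S6; S3-a->S7; S3-b->S8; S4-a->S9; S4-b->S10; S5-a->S11; S5-b->S12; S6-a->S13; S6-b->S14; S7-a->S7; S7-b->S8; S8-a->S9; S8-b->S10; S9-a->S11; S9-b->S12; S10-a->S13; S10-b->S14; S11-a->S7; S11-b->S8; S12-a->S9; S12-b->S10; S13-a->S11; S13-b->S12; S14-a->S13; S14-b->S14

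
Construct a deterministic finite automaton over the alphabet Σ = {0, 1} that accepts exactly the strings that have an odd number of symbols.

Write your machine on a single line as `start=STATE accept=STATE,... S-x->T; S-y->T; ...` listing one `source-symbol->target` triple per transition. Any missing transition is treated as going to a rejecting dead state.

start=q0; accept=q1; q0-0->q1; q0-1->q1; q1-0->q0; q1-1->q0

Only the length mod 2 matters, so use a 2-cycle: from any state, every input symbol moves to the next state, wrapping q1 back to q0. Mark q1 accepting.
        0   1  
>  q0   q1  q1 
 * q1   q0  q0 
(> = start, * = accepting)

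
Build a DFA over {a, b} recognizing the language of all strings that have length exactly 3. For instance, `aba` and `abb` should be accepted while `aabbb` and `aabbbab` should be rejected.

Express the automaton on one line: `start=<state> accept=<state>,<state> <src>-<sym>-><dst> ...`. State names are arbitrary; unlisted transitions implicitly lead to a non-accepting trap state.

start=q0 accept=q3 q0-a->q1 q0-b->q1 q1-a->q2 q1-b->q2 q2-a->q3 q2-b->q3 q3-a->q4 q3-b->q4 q4-a->q4 q4-b->q4

Count input length up to 4: every symbol moves from q0 toward q4, which means 'more than 3' and absorbs. Accept from {q3}.
A 5-state machine:
        a   b  
>  q0   q1  q1 
   q1   q2  q2 
   q2   q3  q3 
 * q3   q4  q4 
   q4   q4  q4 
(> = start, * = accepting)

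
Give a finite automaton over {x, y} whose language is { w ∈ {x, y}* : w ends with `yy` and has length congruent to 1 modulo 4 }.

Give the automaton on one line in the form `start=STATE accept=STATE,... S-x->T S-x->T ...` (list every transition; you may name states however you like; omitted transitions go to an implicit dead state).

Build one automaton per condition and run them in lockstep. One (3 states) tracks how much of the suffix `yy` has currently been matched; the other (4 states) tracks the input length modulo 4. Each combined state is a pair, one component from each; accept when both components accept. Minimizing collapses redundant product states.
With 6 states:
        x   y  
>  q0   q1  q1 
   q1   q2  q2 
   q2   q3  q3 
   q3   q0  q4 
   q4   q1  q5 
 * q5   q2  q2 
(> = start, * = accepting)

start=q0 accept=q5 q0-x->q1 q0-y->q1 q1-x->q2 q1-y->q2 q2-x->q3 q2-y->q3 q3-x->q0 q3-y->q4 q4-x->q1 q4-y->q5 q5-x->q2 q5-y->q2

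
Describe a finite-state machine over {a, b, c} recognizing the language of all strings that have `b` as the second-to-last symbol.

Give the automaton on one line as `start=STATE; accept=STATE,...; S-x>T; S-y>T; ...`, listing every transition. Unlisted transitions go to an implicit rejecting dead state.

Because acceptance depends on a position counted from the end, the machine has to buffer the most recent 2 symbols. Make each state the string of the last up-to-2 symbols read; on input `x` shift the window left and append `x`. Accept when the buffered window has length 2 and begins with `b`.
          a    b    c  
>  q0     q1   q2   q3 
   q1     q4   q5   q6 
   q2     q7   q8   q9 
   q3    q10  q11  q12 
   q4     q4   q5   q6 
   q5     q7   q8   q9 
   q6    q10  q11  q12 
 * q7     q4   q5   q6 
 * q8     q7   q8   q9 
 * q9    q10  q11  q12 
   q10    q4   q5   q6 
   q11    q7   q8   q9 
   q12   q10  q11  q12 
(> = start, * = accepting)

start=q0; accept=q7,q8,q9; q0-a>q1; q0-b>q2; q0-c>q3; q1-a>q4; q1-b>q5; q1-c>q6; q2-a>q7; q2-b>q8; q2-c>q9; q3-a>q10; q3-b>q11; q3-c>q12; q4-a>q4; q4-b>q5; q4-c>q6; q5-a>q7; q5-b>q8; q5-c>q9; q6-a>q10; q6-b>q11; q6-c>q12; q7-a>q4; q7-b>q5; q7-c>q6; q8-a>q7; q8-b>q8; q8-c>q9; q9-a>q10; q9-b>q11; q9-c>q12; q10-a>q4; q10-b>q5; q10-c>q6; q11-a>q7; q11-b>q8; q11-c>q9; q12-a>q10; q12-b>q11; q12-c>q12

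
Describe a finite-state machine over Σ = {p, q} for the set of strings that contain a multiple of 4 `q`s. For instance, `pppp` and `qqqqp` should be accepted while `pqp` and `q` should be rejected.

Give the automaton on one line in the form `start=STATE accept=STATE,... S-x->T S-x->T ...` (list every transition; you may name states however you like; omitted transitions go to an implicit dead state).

Keep the running count of `q`s modulo 4: each `q` advances along the cycle A → B → C → D → A while other symbols loop. Accept at A.
With 4 states:
       p  q 
>* A   A  B 
   B   B  C 
   C   C  D 
   D   D  A 
(> = start, * = accepting)

start=A accept=A A-p->A A-q->B B-p->B B-q->C C-p->C C-q->D D-p->D D-q->A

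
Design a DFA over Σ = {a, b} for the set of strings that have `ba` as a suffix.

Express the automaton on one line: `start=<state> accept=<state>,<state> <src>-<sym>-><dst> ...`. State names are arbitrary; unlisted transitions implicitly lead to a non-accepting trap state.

Let each state record the length of the longest suffix of the input read so far that is also a prefix of `ba`. s1 means the last symbol is `b`; s2 means the last 2 symbols are `ba`. Accept only at s2, where the string currently ends in `ba`.
3 states suffice.
        a   b  
>  s0   s0  s1 
   s1   s2  s1 
 * s2   s0  s1 
(> = start, * = accepting)

start=s0 accept=s2 s0-a->s0 s0-b->s1 s1-a->s2 s1-b->s1 s2-a->s0 s2-b->s1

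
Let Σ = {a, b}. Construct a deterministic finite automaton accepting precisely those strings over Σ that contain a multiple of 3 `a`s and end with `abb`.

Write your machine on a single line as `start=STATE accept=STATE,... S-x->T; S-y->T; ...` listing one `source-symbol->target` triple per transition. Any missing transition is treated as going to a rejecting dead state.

Run two small machines in parallel and take their product. One (3 states) tracks the count of `a`s modulo 3; the other (4 states) tracks how much of the suffix `abb` has currently been matched. Each combined state is a pair, one component from each; accept when both components accept.
          a    b  
>  q0     q1   q0 
   q1     q2   q3 
   q2     q4   q5 
   q3     q2   q6 
   q4     q1   q7 
   q5     q4   q8 
   q6     q2   q9 
   q7     q1  q10 
   q8     q4  q11 
   q9     q2   q9 
 * q10    q1   q0 
   q11    q4  q11 
(> = start, * = accepting)

start=q0; accept=q10; q0-a->q1; q0-b->q0; q1-a->q2; q1-b->q3; q2-a->q4; q2-b->q5; q3-a->q2; q3-b->q6; q4-a->q1; q4-b->q7; q5-a->q4; q5-b->q8; q6-a->q2; q6-b->q9; q7-a->q1; q7-b->q10; q8-a->q4; q8-b->q11; q9-a->q2; q9-b->q9; q10-a->q1; q10-b->q0; q11-a->q4; q11-b->q11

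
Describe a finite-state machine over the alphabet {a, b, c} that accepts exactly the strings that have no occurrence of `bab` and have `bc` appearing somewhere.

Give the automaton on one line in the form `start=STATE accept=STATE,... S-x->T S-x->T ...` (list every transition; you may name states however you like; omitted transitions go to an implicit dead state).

start=q0 accept=q3,q5,q6 q0-a->q0 q0-b->q1 q0-c->q0 q1-a->q2 q1-b->q1 q1-c->q3 q2-a->q0 q2-b->q4 q2-c->q0 q3-a->q3 q3-b->q5 q3-c->q3 q4-a->q4 q4-b->q4 q4-c->q4 q5-a->q6 q5-b->q5 q5-c->q3 q6-a->q3 q6-b->q4 q6-c->q3

Build one automaton per condition and run them in lockstep. The first has 4 states tracking partial matches of the forbidden pattern `bab`; the second has 3 states tracking whether and how much of `bc` has been seen. A product state is a pair (one from each), accepting exactly when both do. Equivalent product states are then merged.
With 7 states:
        a   b   c  
>  q0   q0  q1  q0 
   q1   q2  q1  q3 
   q2   q0  q4  q0 
 * q3   q3  q5  q3 
   q4   q4  q4  q4 
 * q5   q6  q5  q3 
 * q6   q3  q4  q3 
(> = start, * = accepting)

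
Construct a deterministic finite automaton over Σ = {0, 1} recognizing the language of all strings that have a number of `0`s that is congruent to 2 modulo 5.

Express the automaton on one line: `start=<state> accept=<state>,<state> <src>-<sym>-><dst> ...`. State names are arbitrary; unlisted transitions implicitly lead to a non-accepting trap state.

The only thing that matters is how many `0`s have appeared, reduced mod 5. Use one state per residue: s0 for 0, …, s4 for 4. Reading `0` moves to the next residue; anything else stays put. s2 is accepting.
A 5-state machine:
        0   1  
>  s0   s1  s0 
   s1   s2  s1 
 * s2   s3  s2 
   s3   s4  s3 
   s4   s0  s4 
(> = start, * = accepting)

start=s0 accept=s2 s0-0->s1 s0-1->s0 s1-0->s2 s1-1->s1 s2-0->s3 s2-1->s2 s3-0->s4 s3-1->s3 s4-0->s0 s4-1->s4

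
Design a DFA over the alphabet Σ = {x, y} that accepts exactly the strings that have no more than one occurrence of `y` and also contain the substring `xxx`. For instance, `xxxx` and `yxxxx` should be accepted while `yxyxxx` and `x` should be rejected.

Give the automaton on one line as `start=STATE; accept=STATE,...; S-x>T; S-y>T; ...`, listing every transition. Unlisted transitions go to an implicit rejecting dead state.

start=S0; accept=S6,S8; S0-x>S1; S0-y>S2; S1-x>S3; S1-y>S2; S2-x>S4; S2-y>S5; S3-x>S6; S3-y>S2; S4-x>S7; S4-y>S5; S5-x>S5; S5-y>S5; S6-x>S6; S6-y>S8; S7-x>S8; S7-y>S5; S8-x>S8; S8-y>S5

Run two small machines in parallel and take their product. One (3 states) tracks the count of `y`s, saturating at 2; the other (4 states) tracks whether and how much of `xxx` has been seen. Each combined state is a pair, one component from each; accept when both components accept. After merging equivalent states the machine shrinks.
A 9-state machine:
        x   y  
>  S0   S1  S2 
   S1   S3  S2 
   S2   S4  S5 
   S3   S6  S2 
   S4   S7  S5 
   S5   S5  S5 
 * S6   S6  S8 
   S7   S8  S5 
 * S8   S8  S5 
(> = start, * = accepting)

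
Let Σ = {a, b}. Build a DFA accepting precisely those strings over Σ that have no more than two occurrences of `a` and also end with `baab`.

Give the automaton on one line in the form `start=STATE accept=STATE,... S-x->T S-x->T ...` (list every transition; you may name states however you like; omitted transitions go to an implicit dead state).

Build one automaton per condition and run them in lockstep. The first has 4 states tracking the count of `a`s, saturating at 3; the second has 5 states tracking how much of the suffix `baab` has currently been matched. A product state is a pair (one from each), accepting exactly when both do.
          a    b  
>  S0     S1   S2 
   S1     S3   S4 
   S2     S5   S2 
   S3     S6   S7 
   S4     S8   S4 
   S5     S9   S4 
   S6     S6  S10 
   S7    S11   S7 
   S8    S12   S7 
   S9     S6  S13 
   S10   S11  S10 
   S11   S12  S10 
   S12    S6  S14 
 * S13   S11   S7 
   S14   S11  S10 
(> = start, * = accepting)

start=S0 accept=S13 S0-a->S1 S0-b->S2 S1-a->S3 S1-b->S4 S2-a->S5 S2-b->S2 S3-a->S6 S3-b->S7 S4-a->S8 S4-b->S4 S5-a->S9 S5-b->S4 S6-a->S6 S6-b->S10 S7-a->S11 S7-b->S7 S8-a->S12 S8-b->S7 S9-a->S6 S9-b->S13 S10-a->S11 S10-b->S10 S11-a->S12 S11-b->S10 S12-a->S6 S12-b->S14 S13-a->S11 S13-b->S7 S14-a->S11 S14-b->S10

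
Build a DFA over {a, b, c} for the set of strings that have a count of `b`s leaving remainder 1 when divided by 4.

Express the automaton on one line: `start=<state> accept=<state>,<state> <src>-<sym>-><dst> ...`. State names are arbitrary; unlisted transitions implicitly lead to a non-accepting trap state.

start=S0 accept=S1 S0-a->S0 S0-b->S1 S0-c->S0 S1-a->S1 S1-b->S2 S1-c->S1 S2-a->S2 S2-b->S3 S2-c->S2 S3-a->S3 S3-b->S0 S3-c->S3

Keep the running count of `b`s modulo 4: each `b` advances along the cycle S0 → S1 → S2 → S3 → S0 while other symbols loop. Accept at S1.
4 states suffice.
        a   b   c  
>  S0   S0  S1  S0 
 * S1   S1  S2  S1 
   S2   S2  S3  S2 
   S3   S3  S0  S3 
(> = start, * = accepting)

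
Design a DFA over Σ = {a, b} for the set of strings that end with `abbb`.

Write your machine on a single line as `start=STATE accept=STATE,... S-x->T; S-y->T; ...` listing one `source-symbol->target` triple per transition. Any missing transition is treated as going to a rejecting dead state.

Remember how much of `abbb` the current input suffix matches. State s0 means no match yet; s1 means the last symbol is `a`; s2 means the last 2 symbols are `ab`; s3 means the last 3 symbols are `abb`; s4 means the last 4 symbols are `abbb`. Only s4 accepts. On a mismatch, fall back to the longest proper suffix that is still a prefix of `abbb`.
        a   b  
>  s0   s1  s0 
   s1   s1  s2 
   s2   s1  s3 
   s3   s1  s4 
 * s4   s1  s0 
(> = start, * = accepting)

start=s0; accept=s4; s0-a->s1; s0-b->s0; s1-a->s1; s1-b->s2; s2-a->s1; s2-b->s3; s3-a->s1; s3-b->s4; s4-a->s1; s4-b->s0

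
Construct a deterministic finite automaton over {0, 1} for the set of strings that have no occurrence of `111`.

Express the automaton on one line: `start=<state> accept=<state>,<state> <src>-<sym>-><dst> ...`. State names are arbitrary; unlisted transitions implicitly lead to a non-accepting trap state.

start=s0 accept=s0,s1,s2 s0-0->s0 s0-1->s1 s1-0->s0 s1-1->s2 s2-0->s0 s2-1->s3 s3-0->s3 s3-1->s3

Track partial matches of the forbidden pattern `111`. State s3 is a dead state reached once `111` has occurred; every other state accepts. s0 means no part of `111` is currently matched.
        0   1  
>* s0   s0  s1 
 * s1   s0  s2 
 * s2   s0  s3 
   s3   s3  s3 
(> = start, * = accepting)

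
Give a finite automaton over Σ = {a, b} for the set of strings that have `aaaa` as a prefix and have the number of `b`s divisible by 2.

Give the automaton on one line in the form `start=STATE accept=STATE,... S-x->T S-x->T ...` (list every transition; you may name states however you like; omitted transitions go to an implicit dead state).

start=q0 accept=q6 q0-a->q1 q0-b->q2 q1-a->q3 q1-b->q2 q2-a->q2 q2-b->q4 q3-a->q5 q3-b->q2 q4-a->q4 q4-b->q2 q5-a->q6 q5-b->q2 q6-a->q6 q6-b->q7 q7-a->q7 q7-b->q6

Run two small machines in parallel and take their product. One (6 states) tracks whether the input so far still matches the prefix `aaaa`; the other (2 states) tracks the count of `b`s modulo 2. Each combined state is a pair, one component from each; accept when both components accept.
        a   b  
>  q0   q1  q2 
   q1   q3  q2 
   q2   q2  q4 
   q3   q5  q2 
   q4   q4  q2 
   q5   q6  q2 
 * q6   q6  q7 
   q7   q7  q6 
(> = start, * = accepting)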